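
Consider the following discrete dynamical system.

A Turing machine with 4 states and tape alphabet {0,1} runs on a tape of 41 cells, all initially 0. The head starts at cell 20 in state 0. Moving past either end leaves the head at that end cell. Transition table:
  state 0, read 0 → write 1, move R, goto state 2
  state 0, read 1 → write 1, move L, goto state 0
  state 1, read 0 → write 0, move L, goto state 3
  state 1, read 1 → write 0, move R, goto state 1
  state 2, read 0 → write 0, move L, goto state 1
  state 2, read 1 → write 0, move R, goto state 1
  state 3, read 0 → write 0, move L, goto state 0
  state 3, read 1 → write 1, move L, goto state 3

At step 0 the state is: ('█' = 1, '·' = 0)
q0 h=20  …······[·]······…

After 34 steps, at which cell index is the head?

14

gen 0: q0 h=20  …······[·]······…
gen 1: q2 h=21  …·····█[·]······…
gen 2: q1 h=20  …······[█]······…
gen 3: q1 h=21  …······[·]······…
gen 4: q3 h=20  …······[·]······…
gen 5: q0 h=19  …······[·]······…
gen 6: q2 h=20  …·····█[·]······…
gen 7: q1 h=19  …······[█]······…
gen 8: q1 h=20  …······[·]······…
gen 9: q3 h=19  …······[·]······…
gen 10: q0 h=18  …······[·]······…
gen 11: q2 h=19  …·····█[·]······…
gen 12: q1 h=18  …······[█]······…
gen 13: q1 h=19  …······[·]······…
gen 14: q3 h=18  …······[·]······…
gen 15: q0 h=17  …······[·]······…
gen 16: q2 h=18  …·····█[·]······…
gen 17: q1 h=17  …······[█]······…
gen 18: q1 h=18  …······[·]······…
gen 19: q3 h=17  …······[·]······…
gen 20: q0 h=16  …······[·]······…
gen 21: q2 h=17  …·····█[·]······…
gen 22: q1 h=16  …······[█]······…
gen 23: q1 h=17  …······[·]······…
gen 24: q3 h=16  …······[·]······…
gen 25: q0 h=15  …······[·]······…
gen 26: q2 h=16  …·····█[·]······…
gen 27: q1 h=15  …······[█]······…
gen 28: q1 h=16  …······[·]······…
gen 29: q3 h=15  …······[·]······…
gen 30: q0 h=14  …······[·]······…
gen 31: q2 h=15  …·····█[·]······…
gen 32: q1 h=14  …······[█]······…
gen 33: q1 h=15  …······[·]······…
gen 34: q3 h=14  …······[·]······…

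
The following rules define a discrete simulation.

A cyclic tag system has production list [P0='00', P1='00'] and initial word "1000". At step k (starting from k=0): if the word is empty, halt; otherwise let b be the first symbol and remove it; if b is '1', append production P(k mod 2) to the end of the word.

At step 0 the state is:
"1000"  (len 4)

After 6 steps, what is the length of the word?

[0] "1000"  (len 4)
[1] "00000"  (len 5)
[2] "0000"  (len 4)
[3] "000"  (len 3)
[4] "00"  (len 2)
[5] "0"  (len 1)
[6] (halted — word empty)

0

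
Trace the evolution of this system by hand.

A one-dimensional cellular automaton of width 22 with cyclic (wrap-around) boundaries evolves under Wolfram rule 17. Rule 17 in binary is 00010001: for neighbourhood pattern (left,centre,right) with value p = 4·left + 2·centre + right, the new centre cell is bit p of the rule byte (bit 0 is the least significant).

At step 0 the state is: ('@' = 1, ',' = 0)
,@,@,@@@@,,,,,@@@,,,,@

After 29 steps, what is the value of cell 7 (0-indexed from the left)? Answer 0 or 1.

0

[0] ,@,@,@@@@,,,,,@@@,,,,@
[1] ,,,,,,,,,@@@@,,,,@@@,,
[2] @@@@@@@@,,,,,@@@,,,,@@
[3] ,,,,,,,,@@@@,,,,@@@,,,
[4] @@@@@@@,,,,,@@@,,,,@@@
[5] ,,,,,,,@@@@,,,,@@@,,,,
[6] @@@@@@,,,,,@@@,,,,@@@@
[7] ,,,,,,@@@@,,,,@@@,,,,,
[8] @@@@@,,,,,@@@,,,,@@@@@
[9] ,,,,,@@@@,,,,@@@,,,,,,
[10] @@@@,,,,,@@@,,,,@@@@@@
[11] ,,,,@@@@,,,,@@@,,,,,,,
[12] @@@,,,,,@@@,,,,@@@@@@@
[13] ,,,@@@@,,,,@@@,,,,,,,,
[14] @@,,,,,@@@,,,,@@@@@@@@
[15] ,,@@@@,,,,@@@,,,,,,,,,
[16] @,,,,,@@@,,,,@@@@@@@@@
[17] ,@@@@,,,,@@@,,,,,,,,,,
[18] ,,,,,@@@,,,,@@@@@@@@@@
[19] @@@@,,,,@@@,,,,,,,,,,,
[20] ,,,,@@@,,,,@@@@@@@@@@,
[21] @@@,,,,@@@,,,,,,,,,,,@
[22] ,,,@@@,,,,@@@@@@@@@@,,
[23] @@,,,,@@@,,,,,,,,,,,@@
[24] ,,@@@,,,,@@@@@@@@@@,,,
[25] @,,,,@@@,,,,,,,,,,,@@@
[26] ,@@@,,,,@@@@@@@@@@,,,,
[27] ,,,,@@@,,,,,,,,,,,@@@@
[28] @@@,,,,@@@@@@@@@@,,,,,
[29] ,,,@@@,,,,,,,,,,,@@@@,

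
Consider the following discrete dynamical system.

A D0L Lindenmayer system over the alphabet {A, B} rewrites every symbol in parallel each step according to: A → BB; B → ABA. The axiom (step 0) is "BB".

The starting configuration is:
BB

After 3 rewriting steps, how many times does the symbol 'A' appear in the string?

20

0) BB
1) ABAABA
2) BBABABBBBABABB
3) ABAABABBABABBABAABAABAABABBABABBABAABA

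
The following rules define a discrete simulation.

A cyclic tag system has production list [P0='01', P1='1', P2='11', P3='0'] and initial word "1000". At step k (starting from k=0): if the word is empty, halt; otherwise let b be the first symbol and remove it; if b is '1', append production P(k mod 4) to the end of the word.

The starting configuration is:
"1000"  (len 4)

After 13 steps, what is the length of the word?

0

gen 0: "1000"  (len 4)
gen 1: "00001"  (len 5)
gen 2: "0001"  (len 4)
gen 3: "001"  (len 3)
gen 4: "01"  (len 2)
gen 5: "1"  (len 1)
gen 6: "1"  (len 1)
gen 7: "11"  (len 2)
gen 8: "10"  (len 2)
gen 9: "001"  (len 3)
gen 10: "01"  (len 2)
gen 11: "1"  (len 1)
gen 12: "0"  (len 1)
gen 13: (halted — word empty)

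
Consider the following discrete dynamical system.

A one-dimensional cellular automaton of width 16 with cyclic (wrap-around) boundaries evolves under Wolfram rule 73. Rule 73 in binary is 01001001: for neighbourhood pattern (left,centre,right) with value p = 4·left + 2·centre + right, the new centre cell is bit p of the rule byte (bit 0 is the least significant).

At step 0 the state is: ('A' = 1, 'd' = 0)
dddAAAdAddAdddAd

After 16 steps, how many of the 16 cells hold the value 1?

gen 0: dddAAAdAddAdddAd
gen 1: AAdAdAddddddAddd
gen 2: AAdddddAAAAdddAd
gen 3: AAdAAAdAddAdAddd
gen 4: AAdAdAddddddddAd
gen 5: AAdddddAAAAAAddd
gen 6: AAdAAAdAddddAdAd
gen 7: AAdAdAdddAAddddd
gen 8: AAdddddAdAAdAAAd
gen 9: AAdAAAdddAAdAdAd
gen 10: AAdAdAdAdAAddddd
gen 11: AAdddddddAAdAAAd
gen 12: AAdAAAAAdAAdAdAd
gen 13: AAdAdddAdAAddddd
gen 14: AAdddAdddAAdAAAd
gen 15: AAdAdddAdAAdAdAd
gen 16: AAdddAdddAAddddd

5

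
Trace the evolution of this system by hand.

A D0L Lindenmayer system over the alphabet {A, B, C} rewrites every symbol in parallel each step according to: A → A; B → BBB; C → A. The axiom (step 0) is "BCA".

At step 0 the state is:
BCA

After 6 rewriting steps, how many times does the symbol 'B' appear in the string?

729

t=0: BCA
t=1: BBBAA
t=2: BBBBBBBBBAA
t=3: BBBBBBBBBBBBBBBBBBBBBBBBBBBAA
t=4: BBBBBBBBBBBBBBBBBBBBBBBBBBBBBBBBBBBBBBBBBBBBBBBBBBBBBBBBBBBBBBBBBBBBBBBBBBBBBBBBBAA
t=5: BBBBBBBBBBBBBBBBBBBBBBBBBBBBBBBBBBBBBBBBBBBBBBBBBBBBBBBBBB…BBBBBBBBBBBBBBBBBBBBBBBBBBBBBBBBBBBBBBBBBBBBBBBBBBBBBBBBAA  (len 245)
t=6: BBBBBBBBBBBBBBBBBBBBBBBBBBBBBBBBBBBBBBBBBBBBBBBBBBBBBBBBBB…BBBBBBBBBBBBBBBBBBBBBBBBBBBBBBBBBBBBBBBBBBBBBBBBBBBBBBBBAA  (len 731)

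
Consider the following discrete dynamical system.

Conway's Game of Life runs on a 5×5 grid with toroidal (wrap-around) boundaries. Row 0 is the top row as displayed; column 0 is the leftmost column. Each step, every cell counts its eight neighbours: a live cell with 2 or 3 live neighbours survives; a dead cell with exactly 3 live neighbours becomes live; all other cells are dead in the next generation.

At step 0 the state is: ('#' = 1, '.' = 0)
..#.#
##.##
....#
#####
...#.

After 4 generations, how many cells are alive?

gen 0: ..#.#
##.##
....#
#####
...#.
gen 1: .##..
.##..
.....
###..
.....
gen 2: .##..
.##..
#....
.#...
#....
gen 3: #.#..
#.#..
#.#..
##...
#.#..
gen 4: #.###
#.###
#.#.#
#.#.#
#.#.#

17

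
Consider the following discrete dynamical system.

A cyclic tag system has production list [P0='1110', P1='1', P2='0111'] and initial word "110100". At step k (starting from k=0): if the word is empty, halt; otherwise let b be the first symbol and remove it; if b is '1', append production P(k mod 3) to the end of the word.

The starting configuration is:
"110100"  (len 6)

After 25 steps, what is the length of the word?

k=0  "110100"  (len 6)
k=1  "101001110"  (len 9)
k=2  "010011101"  (len 9)
k=3  "10011101"  (len 8)
k=4  "00111011110"  (len 11)
k=5  "0111011110"  (len 10)
k=6  "111011110"  (len 9)
k=7  "110111101110"  (len 12)
k=8  "101111011101"  (len 12)
k=9  "011110111010111"  (len 15)
k=10  "11110111010111"  (len 14)
k=11  "11101110101111"  (len 14)
k=12  "11011101011110111"  (len 17)
k=13  "10111010111101111110"  (len 20)
k=14  "01110101111011111101"  (len 20)
k=15  "1110101111011111101"  (len 19)
k=16  "1101011110111111011110"  (len 22)
k=17  "1010111101111110111101"  (len 22)
k=18  "0101111011111101111010111"  (len 25)
k=19  "101111011111101111010111"  (len 24)
k=20  "011110111111011110101111"  (len 24)
k=21  "11110111111011110101111"  (len 23)
k=22  "11101111110111101011111110"  (len 26)
k=23  "11011111101111010111111101"  (len 26)
k=24  "10111111011110101111111010111"  (len 29)
k=25  "01111110111101011111110101111110"  (len 32)

32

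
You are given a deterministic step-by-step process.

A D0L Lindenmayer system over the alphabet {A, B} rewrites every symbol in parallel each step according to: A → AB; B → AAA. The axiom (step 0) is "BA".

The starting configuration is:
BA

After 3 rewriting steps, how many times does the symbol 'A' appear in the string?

gen 0: BA
gen 1: AAAAB
gen 2: ABABABABAAA
gen 3: ABAAAABAAAABAAAABAAAABABAB

19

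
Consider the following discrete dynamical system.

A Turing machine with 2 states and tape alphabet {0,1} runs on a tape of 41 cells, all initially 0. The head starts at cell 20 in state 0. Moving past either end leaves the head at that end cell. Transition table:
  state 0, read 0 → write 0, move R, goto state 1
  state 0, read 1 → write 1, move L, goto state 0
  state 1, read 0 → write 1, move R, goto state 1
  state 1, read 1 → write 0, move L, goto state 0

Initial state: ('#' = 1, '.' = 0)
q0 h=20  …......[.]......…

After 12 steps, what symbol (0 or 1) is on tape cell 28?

0) q0 h=20  …......[.]......…
1) q1 h=21  …......[.]......…
2) q1 h=22  ….....#[.]......…
3) q1 h=23  …....##[.]......…
4) q1 h=24  …...###[.]......…
5) q1 h=25  …..####[.]......…
6) q1 h=26  ….#####[.]......…
7) q1 h=27  …######[.]......…
8) q1 h=28  …######[.]......…
9) q1 h=29  …######[.]......…
10) q1 h=30  …######[.]......…
11) q1 h=31  …######[.]......…
12) q1 h=32  …######[.]......…

1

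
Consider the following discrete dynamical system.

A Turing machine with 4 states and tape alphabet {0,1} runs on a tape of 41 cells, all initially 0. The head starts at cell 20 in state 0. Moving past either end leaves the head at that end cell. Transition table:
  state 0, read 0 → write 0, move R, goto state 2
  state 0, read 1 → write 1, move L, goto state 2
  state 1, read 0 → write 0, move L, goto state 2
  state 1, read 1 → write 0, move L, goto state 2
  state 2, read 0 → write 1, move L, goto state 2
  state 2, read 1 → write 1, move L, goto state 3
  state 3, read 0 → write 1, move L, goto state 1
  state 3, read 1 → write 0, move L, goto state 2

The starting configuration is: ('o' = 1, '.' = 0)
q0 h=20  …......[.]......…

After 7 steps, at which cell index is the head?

[0] q0 h=20  …......[.]......…
[1] q2 h=21  …......[.]......…
[2] q2 h=20  …......[.]o.....…
[3] q2 h=19  …......[.]oo....…
[4] q2 h=18  …......[.]ooo...…
[5] q2 h=17  …......[.]oooo..…
[6] q2 h=16  …......[.]ooooo.…
[7] q2 h=15  …......[.]oooooo…

15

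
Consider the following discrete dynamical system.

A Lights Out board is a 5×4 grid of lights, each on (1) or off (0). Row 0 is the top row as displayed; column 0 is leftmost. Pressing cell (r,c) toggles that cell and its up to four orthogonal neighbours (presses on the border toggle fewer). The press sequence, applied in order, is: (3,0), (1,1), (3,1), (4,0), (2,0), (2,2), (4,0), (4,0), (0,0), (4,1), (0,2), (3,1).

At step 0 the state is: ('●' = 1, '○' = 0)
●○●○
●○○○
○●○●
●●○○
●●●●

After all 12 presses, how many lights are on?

9

gen 0: ●○●○
●○○○
○●○●
●●○○
●●●●
gen 1: ●○●○
●○○○
●●○●
○○○○
○●●●
gen 2: ●●●○
○●●○
●○○●
○○○○
○●●●
gen 3: ●●●○
○●●○
●●○●
●●●○
○○●●
gen 4: ●●●○
○●●○
●●○●
○●●○
●●●●
gen 5: ●●●○
●●●○
○○○●
●●●○
●●●●
gen 6: ●●●○
●●○○
○●●○
●●○○
●●●●
gen 7: ●●●○
●●○○
○●●○
○●○○
○○●●
gen 8: ●●●○
●●○○
○●●○
●●○○
●●●●
gen 9: ○○●○
○●○○
○●●○
●●○○
●●●●
gen 10: ○○●○
○●○○
○●●○
●○○○
○○○●
gen 11: ○●○●
○●●○
○●●○
●○○○
○○○●
gen 12: ○●○●
○●●○
○○●○
○●●○
○●○●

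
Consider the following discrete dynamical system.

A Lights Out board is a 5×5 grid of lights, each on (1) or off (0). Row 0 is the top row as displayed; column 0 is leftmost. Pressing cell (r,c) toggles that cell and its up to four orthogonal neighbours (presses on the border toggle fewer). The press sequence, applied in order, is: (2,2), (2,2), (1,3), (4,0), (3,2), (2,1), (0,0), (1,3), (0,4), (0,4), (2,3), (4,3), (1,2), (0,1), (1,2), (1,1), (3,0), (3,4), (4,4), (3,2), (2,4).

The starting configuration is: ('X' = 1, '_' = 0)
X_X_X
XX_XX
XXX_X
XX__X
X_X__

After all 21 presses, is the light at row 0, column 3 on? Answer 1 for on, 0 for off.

0

[0] X_X_X
XX_XX
XXX_X
XX__X
X_X__
[1] X_X_X
XXXXX
X__XX
XXX_X
X_X__
[2] X_X_X
XX_XX
XXX_X
XX__X
X_X__
[3] X_XXX
XXX__
XXXXX
XX__X
X_X__
[4] X_XXX
XXX__
XXXXX
_X__X
_XX__
[5] X_XXX
XXX__
XX_XX
__XXX
_X___
[6] X_XXX
X_X__
__XXX
_XXXX
_X___
[7] _XXXX
__X__
__XXX
_XXXX
_X___
[8] _XX_X
___XX
__X_X
_XXXX
_X___
[9] _XXX_
___X_
__X_X
_XXXX
_X___
[10] _XX_X
___XX
__X_X
_XXXX
_X___
[11] _XX_X
____X
___X_
_XX_X
_X___
[12] _XX_X
____X
___X_
_XXXX
_XXXX
[13] _X__X
_XXXX
__XX_
_XXXX
_XXXX
[14] X_X_X
__XXX
__XX_
_XXXX
_XXXX
[15] X___X
_X__X
___X_
_XXXX
_XXXX
[16] XX__X
X_X_X
_X_X_
_XXXX
_XXXX
[17] XX__X
X_X_X
XX_X_
X_XXX
XXXXX
[18] XX__X
X_X_X
XX_XX
X_X__
XXXX_
[19] XX__X
X_X_X
XX_XX
X_X_X
XXX_X
[20] XX__X
X_X_X
XXXXX
XX_XX
XX__X
[21] XX__X
X_X__
XXX__
XX_X_
XX__X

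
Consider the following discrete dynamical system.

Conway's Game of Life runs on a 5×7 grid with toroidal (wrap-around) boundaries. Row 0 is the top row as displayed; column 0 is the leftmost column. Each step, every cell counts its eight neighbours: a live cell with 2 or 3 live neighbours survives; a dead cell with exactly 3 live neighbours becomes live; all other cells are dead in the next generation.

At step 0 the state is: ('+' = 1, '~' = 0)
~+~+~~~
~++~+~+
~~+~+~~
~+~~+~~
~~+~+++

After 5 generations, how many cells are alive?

gen 0: ~+~+~~~
~++~+~+
~~+~+~~
~+~~+~~
~~+~+++
gen 1: ~+~~~~+
++~~++~
+~+~+~~
~++~+~~
+++~++~
gen 2: ~~~+~~~
~~++++~
+~+~+~+
~~~~+~+
~~~~+++
gen 3: ~~+~~~+
~++~~++
+++~~~+
~~~~+~~
~~~++~+
gen 4: ~++~+~+
~~~+~+~
~~++~~+
~++~+~+
~~~++~~
gen 5: ~~+~~~~
++~~~++
++~~~~+
++~~+~~
~~~~+~~

12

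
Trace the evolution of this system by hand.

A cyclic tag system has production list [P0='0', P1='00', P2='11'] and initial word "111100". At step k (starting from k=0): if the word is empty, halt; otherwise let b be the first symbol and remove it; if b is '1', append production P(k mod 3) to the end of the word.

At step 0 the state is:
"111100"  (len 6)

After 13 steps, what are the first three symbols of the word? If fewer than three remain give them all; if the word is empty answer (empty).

gen 0: "111100"  (len 6)
gen 1: "111000"  (len 6)
gen 2: "1100000"  (len 7)
gen 3: "10000011"  (len 8)
gen 4: "00000110"  (len 8)
gen 5: "0000110"  (len 7)
gen 6: "000110"  (len 6)
gen 7: "00110"  (len 5)
gen 8: "0110"  (len 4)
gen 9: "110"  (len 3)
gen 10: "100"  (len 3)
gen 11: "0000"  (len 4)
gen 12: "000"  (len 3)
gen 13: "00"  (len 2)

00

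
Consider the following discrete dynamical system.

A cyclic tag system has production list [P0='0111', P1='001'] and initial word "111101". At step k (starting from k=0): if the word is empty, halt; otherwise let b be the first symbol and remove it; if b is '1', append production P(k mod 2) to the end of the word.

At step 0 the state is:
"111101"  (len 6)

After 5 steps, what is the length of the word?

0) "111101"  (len 6)
1) "111010111"  (len 9)
2) "11010111001"  (len 11)
3) "10101110010111"  (len 14)
4) "0101110010111001"  (len 16)
5) "101110010111001"  (len 15)

15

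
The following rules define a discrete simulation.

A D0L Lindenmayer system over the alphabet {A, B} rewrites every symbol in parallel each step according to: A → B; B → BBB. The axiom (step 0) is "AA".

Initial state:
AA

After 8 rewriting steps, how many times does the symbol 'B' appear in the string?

[0] AA
[1] BB
[2] BBBBBB
[3] BBBBBBBBBBBBBBBBBB
[4] BBBBBBBBBBBBBBBBBBBBBBBBBBBBBBBBBBBBBBBBBBBBBBBBBBBBBB
[5] BBBBBBBBBBBBBBBBBBBBBBBBBBBBBBBBBBBBBBBBBBBBBBBBBBBBBBBBBB…BBBBBBBBBBBBBBBBBBBBBBBBBBBBBBBBBBBBBBBBBBBBBBBBBBBBBBBBBB  (len 162)
[6] BBBBBBBBBBBBBBBBBBBBBBBBBBBBBBBBBBBBBBBBBBBBBBBBBBBBBBBBBB…BBBBBBBBBBBBBBBBBBBBBBBBBBBBBBBBBBBBBBBBBBBBBBBBBBBBBBBBBB  (len 486)
[7] BBBBBBBBBBBBBBBBBBBBBBBBBBBBBBBBBBBBBBBBBBBBBBBBBBBBBBBBBB…BBBBBBBBBBBBBBBBBBBBBBBBBBBBBBBBBBBBBBBBBBBBBBBBBBBBBBBBBB  (len 1458)
[8] BBBBBBBBBBBBBBBBBBBBBBBBBBBBBBBBBBBBBBBBBBBBBBBBBBBBBBBBBB…BBBBBBBBBBBBBBBBBBBBBBBBBBBBBBBBBBBBBBBBBBBBBBBBBBBBBBBBBB  (len 4374)

4374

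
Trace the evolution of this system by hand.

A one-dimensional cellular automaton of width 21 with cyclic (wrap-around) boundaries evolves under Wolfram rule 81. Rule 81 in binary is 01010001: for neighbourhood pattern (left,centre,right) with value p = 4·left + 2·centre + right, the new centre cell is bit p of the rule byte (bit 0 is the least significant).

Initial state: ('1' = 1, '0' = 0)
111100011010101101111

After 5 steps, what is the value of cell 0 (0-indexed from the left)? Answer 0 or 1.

[0] 111100011010101101111
[1] 000111001000000100000
[2] 110001100111110011111
[3] 011100110000011000000
[4] 000110011111001111111
[5] 110011000001100000001

1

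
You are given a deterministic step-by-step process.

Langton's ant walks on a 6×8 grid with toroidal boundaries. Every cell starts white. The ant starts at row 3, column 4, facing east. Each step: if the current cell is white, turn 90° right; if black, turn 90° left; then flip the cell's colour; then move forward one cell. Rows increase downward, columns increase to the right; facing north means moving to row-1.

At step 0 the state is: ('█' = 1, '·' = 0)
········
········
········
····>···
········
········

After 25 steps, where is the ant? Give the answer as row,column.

gen 0: ········
········
········
····>···
········
········
gen 1: ········
········
········
····█···
····v···
········
gen 2: ········
········
········
····█···
···<█···
········
gen 3: ········
········
········
···^█···
···██···
········
gen 4: ········
········
········
···█>···
···██···
········
gen 5: ········
········
····^···
···█····
···██···
········
gen 6: ········
········
····█>··
···█····
···██···
········
gen 7: ········
········
····██··
···█·v··
···██···
········
gen 8: ········
········
····██··
···█<█··
···██···
········
gen 9: ········
········
····^█··
···███··
···██···
········
gen 10: ········
········
···<·█··
···███··
···██···
········
gen 11: ········
···^····
···█·█··
···███··
···██···
········
gen 12: ········
···█>···
···█·█··
···███··
···██···
········
gen 13: ········
···██···
···█v█··
···███··
···██···
········
gen 14: ········
···██···
···<██··
···███··
···██···
········
gen 15: ········
···██···
····██··
···v██··
···██···
········
gen 16: ········
···██···
····██··
····>█··
···██···
········
gen 17: ········
···██···
····^█··
·····█··
···██···
········
gen 18: ········
···██···
···<·█··
·····█··
···██···
········
gen 19: ········
···^█···
···█·█··
·····█··
···██···
········
gen 20: ········
··<·█···
···█·█··
·····█··
···██···
········
gen 21: ··^·····
··█·█···
···█·█··
·····█··
···██···
········
gen 22: ··█>····
··█·█···
···█·█··
·····█··
···██···
········
gen 23: ··██····
··█v█···
···█·█··
·····█··
···██···
········
gen 24: ··██····
··<██···
···█·█··
·····█··
···██···
········
gen 25: ··██····
···██···
··v█·█··
·····█··
···██···
········

2,2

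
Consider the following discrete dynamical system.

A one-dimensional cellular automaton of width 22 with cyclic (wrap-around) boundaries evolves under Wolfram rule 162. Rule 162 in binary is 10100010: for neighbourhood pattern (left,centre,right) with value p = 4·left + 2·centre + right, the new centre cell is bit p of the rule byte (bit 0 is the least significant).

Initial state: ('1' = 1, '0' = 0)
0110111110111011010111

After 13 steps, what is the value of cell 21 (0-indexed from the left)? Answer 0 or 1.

k=0  0110111110111011010111
k=1  1001011101010100101010
k=2  0010101010101001010101
k=3  0101010101010010101010
k=4  1010101010100101010100
k=5  0101010101001010101001
k=6  1010101010010101010010
k=7  0101010100101010100101
k=8  1010101001010101001010
k=9  0101010010101010010101
k=10  1010100101010100101010
k=11  0101001010101001010101
k=12  1010010101010010101010
k=13  0100101010100101010101

1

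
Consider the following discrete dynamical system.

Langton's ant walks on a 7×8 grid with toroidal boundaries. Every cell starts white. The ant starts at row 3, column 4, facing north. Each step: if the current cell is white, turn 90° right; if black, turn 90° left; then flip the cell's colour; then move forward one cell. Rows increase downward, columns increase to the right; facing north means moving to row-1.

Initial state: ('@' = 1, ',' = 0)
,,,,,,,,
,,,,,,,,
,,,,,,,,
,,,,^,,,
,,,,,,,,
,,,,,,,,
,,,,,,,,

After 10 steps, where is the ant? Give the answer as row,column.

4,3

gen 0: ,,,,,,,,
,,,,,,,,
,,,,,,,,
,,,,^,,,
,,,,,,,,
,,,,,,,,
,,,,,,,,
gen 1: ,,,,,,,,
,,,,,,,,
,,,,,,,,
,,,,@>,,
,,,,,,,,
,,,,,,,,
,,,,,,,,
gen 2: ,,,,,,,,
,,,,,,,,
,,,,,,,,
,,,,@@,,
,,,,,v,,
,,,,,,,,
,,,,,,,,
gen 3: ,,,,,,,,
,,,,,,,,
,,,,,,,,
,,,,@@,,
,,,,<@,,
,,,,,,,,
,,,,,,,,
gen 4: ,,,,,,,,
,,,,,,,,
,,,,,,,,
,,,,^@,,
,,,,@@,,
,,,,,,,,
,,,,,,,,
gen 5: ,,,,,,,,
,,,,,,,,
,,,,,,,,
,,,<,@,,
,,,,@@,,
,,,,,,,,
,,,,,,,,
gen 6: ,,,,,,,,
,,,,,,,,
,,,^,,,,
,,,@,@,,
,,,,@@,,
,,,,,,,,
,,,,,,,,
gen 7: ,,,,,,,,
,,,,,,,,
,,,@>,,,
,,,@,@,,
,,,,@@,,
,,,,,,,,
,,,,,,,,
gen 8: ,,,,,,,,
,,,,,,,,
,,,@@,,,
,,,@v@,,
,,,,@@,,
,,,,,,,,
,,,,,,,,
gen 9: ,,,,,,,,
,,,,,,,,
,,,@@,,,
,,,<@@,,
,,,,@@,,
,,,,,,,,
,,,,,,,,
gen 10: ,,,,,,,,
,,,,,,,,
,,,@@,,,
,,,,@@,,
,,,v@@,,
,,,,,,,,
,,,,,,,,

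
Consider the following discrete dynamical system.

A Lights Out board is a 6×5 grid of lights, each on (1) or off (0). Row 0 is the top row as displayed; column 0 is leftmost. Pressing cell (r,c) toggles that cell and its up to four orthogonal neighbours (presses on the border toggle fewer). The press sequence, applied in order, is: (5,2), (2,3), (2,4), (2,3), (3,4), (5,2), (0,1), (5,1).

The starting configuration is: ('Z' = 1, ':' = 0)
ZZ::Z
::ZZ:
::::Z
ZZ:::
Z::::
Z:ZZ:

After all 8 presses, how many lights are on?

16

step 0: ZZ::Z
::ZZ:
::::Z
ZZ:::
Z::::
Z:ZZ:
step 1: ZZ::Z
::ZZ:
::::Z
ZZ:::
Z:Z::
ZZ:::
step 2: ZZ::Z
::Z::
::ZZ:
ZZ:Z:
Z:Z::
ZZ:::
step 3: ZZ::Z
::Z:Z
::Z:Z
ZZ:ZZ
Z:Z::
ZZ:::
step 4: ZZ::Z
::ZZZ
:::Z:
ZZ::Z
Z:Z::
ZZ:::
step 5: ZZ::Z
::ZZZ
:::ZZ
ZZ:Z:
Z:Z:Z
ZZ:::
step 6: ZZ::Z
::ZZZ
:::ZZ
ZZ:Z:
Z:::Z
Z:ZZ:
step 7: ::Z:Z
:ZZZZ
:::ZZ
ZZ:Z:
Z:::Z
Z:ZZ:
step 8: ::Z:Z
:ZZZZ
:::ZZ
ZZ:Z:
ZZ::Z
:Z:Z:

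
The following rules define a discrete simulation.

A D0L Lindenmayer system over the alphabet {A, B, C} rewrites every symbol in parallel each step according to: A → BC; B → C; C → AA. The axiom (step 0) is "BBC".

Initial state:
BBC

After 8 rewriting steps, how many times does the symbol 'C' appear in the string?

88

step 0: BBC
step 1: CCAA
step 2: AAAABCBC
step 3: BCBCBCBCCAACAA
step 4: CAACAACAACAAAABCBCAABCBC
step 5: AABCBCAABCBCAABCBCAABCBCBCBCCAACAABCBCCAACAA
step 6: BCBCCAACAABCBCCAACAABCBCCAACAABCBCCAACAACAACAAAABCBCAABCBCCAACAAAABCBCAABCBC
step 7: CAACAAAABCBCAABCBCCAACAAAABCBCAABCBCCAACAAAABCBCAABCBCCAAC…AABCBCBCBCCAACAABCBCCAACAAAABCBCAABCBCBCBCCAACAABCBCCAACAA  (len 136)
step 8: AABCBCAABCBCBCBCCAACAABCBCCAACAAAABCBCAABCBCBCBCCAACAABCBC…BCBCBCCAACAABCBCCAACAACAACAAAABCBCAABCBCCAACAAAABCBCAABCBC  (len 240)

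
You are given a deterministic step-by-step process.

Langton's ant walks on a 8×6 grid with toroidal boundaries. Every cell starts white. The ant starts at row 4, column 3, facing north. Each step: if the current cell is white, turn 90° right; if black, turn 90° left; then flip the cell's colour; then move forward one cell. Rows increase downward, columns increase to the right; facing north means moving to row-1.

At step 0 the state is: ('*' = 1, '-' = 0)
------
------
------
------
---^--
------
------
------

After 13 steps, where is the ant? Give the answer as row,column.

4,2

[0] ------
------
------
------
---^--
------
------
------
[1] ------
------
------
------
---*>-
------
------
------
[2] ------
------
------
------
---**-
----v-
------
------
[3] ------
------
------
------
---**-
---<*-
------
------
[4] ------
------
------
------
---^*-
---**-
------
------
[5] ------
------
------
------
--<-*-
---**-
------
------
[6] ------
------
------
--^---
--*-*-
---**-
------
------
[7] ------
------
------
--*>--
--*-*-
---**-
------
------
[8] ------
------
------
--**--
--*v*-
---**-
------
------
[9] ------
------
------
--**--
--<**-
---**-
------
------
[10] ------
------
------
--**--
---**-
--v**-
------
------
[11] ------
------
------
--**--
---**-
-<***-
------
------
[12] ------
------
------
--**--
-^-**-
-****-
------
------
[13] ------
------
------
--**--
-*>**-
-****-
------
------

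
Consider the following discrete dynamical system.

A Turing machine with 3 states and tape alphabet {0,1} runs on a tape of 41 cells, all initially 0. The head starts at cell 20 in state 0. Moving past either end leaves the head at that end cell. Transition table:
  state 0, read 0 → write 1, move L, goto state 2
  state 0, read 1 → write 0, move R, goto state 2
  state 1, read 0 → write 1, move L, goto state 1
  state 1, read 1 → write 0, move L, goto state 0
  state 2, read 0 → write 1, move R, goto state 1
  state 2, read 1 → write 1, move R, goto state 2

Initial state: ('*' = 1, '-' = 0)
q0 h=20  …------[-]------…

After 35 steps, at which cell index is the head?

step 0: q0 h=20  …------[-]------…
step 1: q2 h=19  …------[-]*-----…
step 2: q1 h=20  …-----*[*]------…
step 3: q0 h=19  …------[*]------…
step 4: q2 h=20  …------[-]------…
step 5: q1 h=21  …-----*[-]------…
step 6: q1 h=20  …------[*]*-----…
step 7: q0 h=19  …------[-]-*----…
step 8: q2 h=18  …------[-]*-*---…
step 9: q1 h=19  …-----*[*]-*----…
step 10: q0 h=18  …------[*]--*---…
step 11: q2 h=19  …------[-]-*----…
step 12: q1 h=20  …-----*[-]*-----…
step 13: q1 h=19  …------[*]**----…
step 14: q0 h=18  …------[-]-**---…
step 15: q2 h=17  …------[-]*-**--…
step 16: q1 h=18  …-----*[*]-**---…
step 17: q0 h=17  …------[*]--**--…
step 18: q2 h=18  …------[-]-**---…
step 19: q1 h=19  …-----*[-]**----…
step 20: q1 h=18  …------[*]***---…
step 21: q0 h=17  …------[-]-***--…
step 22: q2 h=16  …------[-]*-***-…
step 23: q1 h=17  …-----*[*]-***--…
step 24: q0 h=16  …------[*]--***-…
step 25: q2 h=17  …------[-]-***--…
step 26: q1 h=18  …-----*[-]***---…
step 27: q1 h=17  …------[*]****--…
step 28: q0 h=16  …------[-]-****-…
step 29: q2 h=15  …------[-]*-****…
step 30: q1 h=16  …-----*[*]-****-…
step 31: q0 h=15  …------[*]--****…
step 32: q2 h=16  …------[-]-****-…
step 33: q1 h=17  …-----*[-]****--…
step 34: q1 h=16  …------[*]*****-…
step 35: q0 h=15  …------[-]-*****…

15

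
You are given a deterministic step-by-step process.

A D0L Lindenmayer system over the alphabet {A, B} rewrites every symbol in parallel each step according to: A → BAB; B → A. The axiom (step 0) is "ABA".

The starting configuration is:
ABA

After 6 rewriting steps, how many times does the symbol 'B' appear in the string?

106

gen 0: ABA
gen 1: BABABAB
gen 2: ABABABABABABA
gen 3: BABABABABABABABABABABABABAB
gen 4: ABABABABABABABABABABABABABABABABABABABABABABABABABABA
gen 5: BABABABABABABABABABABABABABABABABABABABABABABABABABABABABABABABABABABABABABABABABABABABABABABABABABABABABAB
gen 6: ABABABABABABABABABABABABABABABABABABABABABABABABABABABABAB…BABABABABABABABABABABABABABABABABABABABABABABABABABABABABA  (len 213)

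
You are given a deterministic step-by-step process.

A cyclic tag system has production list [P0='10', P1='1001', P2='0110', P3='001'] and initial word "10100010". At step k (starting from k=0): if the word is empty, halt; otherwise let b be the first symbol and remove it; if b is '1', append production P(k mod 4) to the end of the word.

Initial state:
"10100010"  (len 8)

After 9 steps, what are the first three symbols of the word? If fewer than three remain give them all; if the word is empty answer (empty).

k=0  "10100010"  (len 8)
k=1  "010001010"  (len 9)
k=2  "10001010"  (len 8)
k=3  "00010100110"  (len 11)
k=4  "0010100110"  (len 10)
k=5  "010100110"  (len 9)
k=6  "10100110"  (len 8)
k=7  "01001100110"  (len 11)
k=8  "1001100110"  (len 10)
k=9  "00110011010"  (len 11)

001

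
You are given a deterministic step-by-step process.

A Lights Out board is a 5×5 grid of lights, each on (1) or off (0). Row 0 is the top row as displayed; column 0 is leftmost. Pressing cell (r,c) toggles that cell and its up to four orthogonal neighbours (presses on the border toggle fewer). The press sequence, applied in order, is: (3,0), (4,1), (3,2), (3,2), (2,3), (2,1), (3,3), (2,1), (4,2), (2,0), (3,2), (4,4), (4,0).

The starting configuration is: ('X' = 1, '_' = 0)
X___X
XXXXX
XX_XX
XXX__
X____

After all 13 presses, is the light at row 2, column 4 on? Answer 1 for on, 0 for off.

k=0  X___X
XXXXX
XX_XX
XXX__
X____
k=1  X___X
XXXXX
_X_XX
__X__
_____
k=2  X___X
XXXXX
_X_XX
_XX__
XXX__
k=3  X___X
XXXXX
_XXXX
___X_
XX___
k=4  X___X
XXXXX
_X_XX
_XX__
XXX__
k=5  X___X
XXX_X
_XX__
_XXX_
XXX__
k=6  X___X
X_X_X
X____
__XX_
XXX__
k=7  X___X
X_X_X
X__X_
____X
XXXX_
k=8  X___X
XXX_X
_XXX_
_X__X
XXXX_
k=9  X___X
XXX_X
_XXX_
_XX_X
X____
k=10  X___X
_XX_X
X_XX_
XXX_X
X____
k=11  X___X
_XX_X
X__X_
X__XX
X_X__
k=12  X___X
_XX_X
X__X_
X__X_
X_XXX
k=13  X___X
_XX_X
X__X_
___X_
_XXXX

0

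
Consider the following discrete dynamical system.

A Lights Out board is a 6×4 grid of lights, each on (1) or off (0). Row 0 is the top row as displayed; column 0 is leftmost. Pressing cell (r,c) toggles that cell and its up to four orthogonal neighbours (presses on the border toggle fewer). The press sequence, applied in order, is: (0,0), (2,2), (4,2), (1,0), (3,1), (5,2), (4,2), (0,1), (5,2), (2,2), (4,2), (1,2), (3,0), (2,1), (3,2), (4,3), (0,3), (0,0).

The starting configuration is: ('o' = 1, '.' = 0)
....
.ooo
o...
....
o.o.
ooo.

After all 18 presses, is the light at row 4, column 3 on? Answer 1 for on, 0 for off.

k=0  ....
.ooo
o...
....
o.o.
ooo.
k=1  oo..
oooo
o...
....
o.o.
ooo.
k=2  oo..
oo.o
oooo
..o.
o.o.
ooo.
k=3  oo..
oo.o
oooo
....
oo.o
oo..
k=4  .o..
...o
.ooo
....
oo.o
oo..
k=5  .o..
...o
..oo
ooo.
o..o
oo..
k=6  .o..
...o
..oo
ooo.
o.oo
o.oo
k=7  .o..
...o
..oo
oo..
oo..
o..o
k=8  o.o.
.o.o
..oo
oo..
oo..
o..o
k=9  o.o.
.o.o
..oo
oo..
ooo.
ooo.
k=10  o.o.
.ooo
.o..
ooo.
ooo.
ooo.
k=11  o.o.
.ooo
.o..
oo..
o..o
oo..
k=12  o...
....
.oo.
oo..
o..o
oo..
k=13  o...
....
ooo.
....
...o
oo..
k=14  o...
.o..
....
.o..
...o
oo..
k=15  o...
.o..
..o.
..oo
..oo
oo..
k=16  o...
.o..
..o.
..o.
....
oo.o
k=17  o.oo
.o.o
..o.
..o.
....
oo.o
k=18  .ooo
oo.o
..o.
..o.
....
oo.o

0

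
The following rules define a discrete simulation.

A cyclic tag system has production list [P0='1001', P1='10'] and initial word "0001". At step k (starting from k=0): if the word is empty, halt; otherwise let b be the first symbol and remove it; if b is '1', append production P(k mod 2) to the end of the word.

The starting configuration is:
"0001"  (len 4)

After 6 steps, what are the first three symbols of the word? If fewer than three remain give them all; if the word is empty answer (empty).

step 0: "0001"  (len 4)
step 1: "001"  (len 3)
step 2: "01"  (len 2)
step 3: "1"  (len 1)
step 4: "10"  (len 2)
step 5: "01001"  (len 5)
step 6: "1001"  (len 4)

100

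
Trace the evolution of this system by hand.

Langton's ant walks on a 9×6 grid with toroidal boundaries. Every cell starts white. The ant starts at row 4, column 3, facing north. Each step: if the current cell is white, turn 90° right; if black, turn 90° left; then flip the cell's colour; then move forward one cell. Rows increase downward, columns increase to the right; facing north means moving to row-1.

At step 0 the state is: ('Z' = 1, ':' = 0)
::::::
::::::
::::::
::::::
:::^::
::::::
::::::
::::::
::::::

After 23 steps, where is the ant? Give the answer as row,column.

step 0: ::::::
::::::
::::::
::::::
:::^::
::::::
::::::
::::::
::::::
step 1: ::::::
::::::
::::::
::::::
:::Z>:
::::::
::::::
::::::
::::::
step 2: ::::::
::::::
::::::
::::::
:::ZZ:
::::v:
::::::
::::::
::::::
step 3: ::::::
::::::
::::::
::::::
:::ZZ:
:::<Z:
::::::
::::::
::::::
step 4: ::::::
::::::
::::::
::::::
:::^Z:
:::ZZ:
::::::
::::::
::::::
step 5: ::::::
::::::
::::::
::::::
::<:Z:
:::ZZ:
::::::
::::::
::::::
step 6: ::::::
::::::
::::::
::^:::
::Z:Z:
:::ZZ:
::::::
::::::
::::::
step 7: ::::::
::::::
::::::
::Z>::
::Z:Z:
:::ZZ:
::::::
::::::
::::::
step 8: ::::::
::::::
::::::
::ZZ::
::ZvZ:
:::ZZ:
::::::
::::::
::::::
step 9: ::::::
::::::
::::::
::ZZ::
::<ZZ:
:::ZZ:
::::::
::::::
::::::
step 10: ::::::
::::::
::::::
::ZZ::
:::ZZ:
::vZZ:
::::::
::::::
::::::
step 11: ::::::
::::::
::::::
::ZZ::
:::ZZ:
:<ZZZ:
::::::
::::::
::::::
step 12: ::::::
::::::
::::::
::ZZ::
:^:ZZ:
:ZZZZ:
::::::
::::::
::::::
step 13: ::::::
::::::
::::::
::ZZ::
:Z>ZZ:
:ZZZZ:
::::::
::::::
::::::
step 14: ::::::
::::::
::::::
::ZZ::
:ZZZZ:
:ZvZZ:
::::::
::::::
::::::
step 15: ::::::
::::::
::::::
::ZZ::
:ZZZZ:
:Z:>Z:
::::::
::::::
::::::
step 16: ::::::
::::::
::::::
::ZZ::
:ZZ^Z:
:Z::Z:
::::::
::::::
::::::
step 17: ::::::
::::::
::::::
::ZZ::
:Z<:Z:
:Z::Z:
::::::
::::::
::::::
step 18: ::::::
::::::
::::::
::ZZ::
:Z::Z:
:Zv:Z:
::::::
::::::
::::::
step 19: ::::::
::::::
::::::
::ZZ::
:Z::Z:
:<Z:Z:
::::::
::::::
::::::
step 20: ::::::
::::::
::::::
::ZZ::
:Z::Z:
::Z:Z:
:v::::
::::::
::::::
step 21: ::::::
::::::
::::::
::ZZ::
:Z::Z:
::Z:Z:
<Z::::
::::::
::::::
step 22: ::::::
::::::
::::::
::ZZ::
:Z::Z:
^:Z:Z:
ZZ::::
::::::
::::::
step 23: ::::::
::::::
::::::
::ZZ::
:Z::Z:
Z>Z:Z:
ZZ::::
::::::
::::::

5,1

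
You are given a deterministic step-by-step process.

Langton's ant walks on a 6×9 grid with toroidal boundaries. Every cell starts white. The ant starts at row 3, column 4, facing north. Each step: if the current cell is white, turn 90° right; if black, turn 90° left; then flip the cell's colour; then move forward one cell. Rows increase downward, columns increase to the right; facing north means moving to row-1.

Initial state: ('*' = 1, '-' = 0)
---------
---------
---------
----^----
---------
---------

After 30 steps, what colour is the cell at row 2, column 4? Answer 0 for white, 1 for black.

t=0: ---------
---------
---------
----^----
---------
---------
t=1: ---------
---------
---------
----*>---
---------
---------
t=2: ---------
---------
---------
----**---
-----v---
---------
t=3: ---------
---------
---------
----**---
----<*---
---------
t=4: ---------
---------
---------
----^*---
----**---
---------
t=5: ---------
---------
---------
---<-*---
----**---
---------
t=6: ---------
---------
---^-----
---*-*---
----**---
---------
t=7: ---------
---------
---*>----
---*-*---
----**---
---------
t=8: ---------
---------
---**----
---*v*---
----**---
---------
t=9: ---------
---------
---**----
---<**---
----**---
---------
t=10: ---------
---------
---**----
----**---
---v**---
---------
t=11: ---------
---------
---**----
----**---
--<***---
---------
t=12: ---------
---------
---**----
--^-**---
--****---
---------
t=13: ---------
---------
---**----
--*>**---
--****---
---------
t=14: ---------
---------
---**----
--****---
--*v**---
---------
t=15: ---------
---------
---**----
--****---
--*->*---
---------
t=16: ---------
---------
---**----
--**^*---
--*--*---
---------
t=17: ---------
---------
---**----
--*<-*---
--*--*---
---------
t=18: ---------
---------
---**----
--*--*---
--*v-*---
---------
t=19: ---------
---------
---**----
--*--*---
--<*-*---
---------
t=20: ---------
---------
---**----
--*--*---
---*-*---
--v------
t=21: ---------
---------
---**----
--*--*---
---*-*---
-<*------
t=22: ---------
---------
---**----
--*--*---
-^-*-*---
-**------
t=23: ---------
---------
---**----
--*--*---
-*>*-*---
-**------
t=24: ---------
---------
---**----
--*--*---
-***-*---
-*v------
t=25: ---------
---------
---**----
--*--*---
-***-*---
-*->-----
t=26: ---v-----
---------
---**----
--*--*---
-***-*---
-*-*-----
t=27: --<*-----
---------
---**----
--*--*---
-***-*---
-*-*-----
t=28: --**-----
---------
---**----
--*--*---
-***-*---
-*^*-----
t=29: --**-----
---------
---**----
--*--*---
-***-*---
-**>-----
t=30: --**-----
---------
---**----
--*--*---
-**^-*---
-**------

1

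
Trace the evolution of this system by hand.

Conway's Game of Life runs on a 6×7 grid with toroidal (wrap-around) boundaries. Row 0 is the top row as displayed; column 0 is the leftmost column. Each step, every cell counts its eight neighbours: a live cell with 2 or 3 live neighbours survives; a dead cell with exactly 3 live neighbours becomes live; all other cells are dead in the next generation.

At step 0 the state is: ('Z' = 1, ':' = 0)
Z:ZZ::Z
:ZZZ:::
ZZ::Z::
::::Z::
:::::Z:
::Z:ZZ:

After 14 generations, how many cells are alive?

7

t=0: Z:ZZ::Z
:ZZZ:::
ZZ::Z::
::::Z::
:::::Z:
::Z:ZZ:
t=1: Z::::ZZ
::::Z:Z
ZZ::Z::
::::ZZ:
:::Z:Z:
:ZZ:ZZ:
t=2: ZZ:Z:::
:Z::Z::
Z::ZZ:Z
:::Z:ZZ
::ZZ::Z
ZZZZ:::
t=3: :::ZZ::
:Z::ZZZ
Z:ZZ::Z
:::::::
:::::ZZ
::::Z:Z
t=4: Z::Z::Z
:Z::::Z
ZZZZZ:Z
Z::::Z:
:::::ZZ
:::ZZ:Z
t=5: ::ZZZ:Z
::::Z::
::ZZZ::
::ZZ:::
Z::::::
:::ZZ::
t=6: ::Z::::
:::::::
::Z:Z::
:ZZ:Z::
::Z:Z::
::Z:ZZ:
t=7: :::Z:::
:::Z:::
:ZZ::::
:ZZ:ZZ:
::Z:Z::
:ZZ:ZZ:
t=8: :::Z:::
:::Z:::
:Z::Z::
::::ZZ:
:::::::
:ZZ:ZZ:
t=9: :::Z:::
::ZZZ::
:::ZZZ:
::::ZZ:
:::Z:::
::ZZZ::
t=10: :::::::
::Z::Z:
::Z::::
:::::Z:
::Z::Z:
::Z:Z::
t=11: :::Z:::
:::::::
:::::::
:::::::
:::ZZZ:
:::Z:::
t=12: :::::::
:::::::
:::::::
::::Z::
:::ZZ::
::ZZ:::
t=13: :::::::
:::::::
:::::::
:::ZZ::
::Z:Z::
::ZZZ::
t=14: :::Z:::
:::::::
:::::::
:::ZZ::
::Z::Z:
::Z:Z::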